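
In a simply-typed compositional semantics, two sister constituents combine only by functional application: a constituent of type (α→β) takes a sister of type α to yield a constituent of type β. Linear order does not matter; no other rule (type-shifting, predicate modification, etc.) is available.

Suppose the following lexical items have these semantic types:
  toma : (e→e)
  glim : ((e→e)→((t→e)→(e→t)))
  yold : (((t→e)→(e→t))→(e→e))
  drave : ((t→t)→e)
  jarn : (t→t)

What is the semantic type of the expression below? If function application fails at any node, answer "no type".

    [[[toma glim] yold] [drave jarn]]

e

At [toma glim], glim : ((e→e)→((t→e)→(e→t))) takes toma : (e→e), giving ((t→e)→(e→t)).
At [[toma glim] yold], yold : (((t→e)→(e→t))→(e→e)) takes [toma glim] : ((t→e)→(e→t)), giving (e→e).
At [drave jarn], drave : ((t→t)→e) takes jarn : (t→t), giving e.
At [[[toma glim] yold] [drave jarn]], [[toma glim] yold] : (e→e) takes [drave jarn] : e, giving e.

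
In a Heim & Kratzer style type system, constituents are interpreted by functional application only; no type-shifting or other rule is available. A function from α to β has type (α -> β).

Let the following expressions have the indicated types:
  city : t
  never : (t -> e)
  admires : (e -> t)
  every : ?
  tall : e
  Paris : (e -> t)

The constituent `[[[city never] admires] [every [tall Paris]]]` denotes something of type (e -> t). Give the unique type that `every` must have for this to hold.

(t -> (t -> (e -> t)))

At [[[city never] admires] [every [tall Paris]]] (required: (e -> t)): [[city never] admires] is t, which is not a function with range (e -> t); hence [every [tall Paris]] is the functor — type (t -> (e -> t)).
At [every [tall Paris]] (required: (t -> (e -> t))): [tall Paris] is t, which is not a function with range (t -> (e -> t)); hence every is the functor — type (t -> (t -> (e -> t))).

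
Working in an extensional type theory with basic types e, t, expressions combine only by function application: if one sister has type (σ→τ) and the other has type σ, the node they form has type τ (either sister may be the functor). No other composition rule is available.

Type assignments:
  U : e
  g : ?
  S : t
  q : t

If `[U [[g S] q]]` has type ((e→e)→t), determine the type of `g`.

[U [[g S] q]] is required to be ((e→e)→t). U : e cannot yield ((e→e)→t) as functor, so [[g S] q] : (e→((e→e)→t)).
[[g S] q] is required to be (e→((e→e)→t)). q : t cannot yield (e→((e→e)→t)) as functor, so [g S] : (t→(e→((e→e)→t))).
[g S] is required to be (t→(e→((e→e)→t))). S : t cannot yield (t→(e→((e→e)→t))) as functor, so g : (t→(t→(e→((e→e)→t)))).

(t→(t→(e→((e→e)→t))))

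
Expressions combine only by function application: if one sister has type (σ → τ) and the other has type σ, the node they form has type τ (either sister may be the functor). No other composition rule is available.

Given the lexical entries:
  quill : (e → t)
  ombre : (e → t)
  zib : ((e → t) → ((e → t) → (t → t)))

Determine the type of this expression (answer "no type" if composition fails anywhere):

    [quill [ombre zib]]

(t → t)

[ombre zib]: zib is ((e → t) → ((e → t) → (t → t))), ombre is (e → t); result ((e → t) → (t → t)).
[quill [ombre zib]]: [ombre zib] is ((e → t) → (t → t)), quill is (e → t); result (t → t).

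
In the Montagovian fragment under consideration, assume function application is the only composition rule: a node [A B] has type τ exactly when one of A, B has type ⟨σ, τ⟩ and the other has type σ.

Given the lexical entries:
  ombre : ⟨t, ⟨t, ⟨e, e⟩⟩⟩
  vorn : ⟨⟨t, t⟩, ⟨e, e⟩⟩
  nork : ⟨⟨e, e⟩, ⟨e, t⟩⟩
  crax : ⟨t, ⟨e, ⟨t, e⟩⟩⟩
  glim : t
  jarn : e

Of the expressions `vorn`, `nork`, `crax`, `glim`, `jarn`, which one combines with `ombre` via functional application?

vorn : ⟨⟨t, t⟩, ⟨e, e⟩⟩ — no; ombre wants t, and vorn wants ⟨t, t⟩.
nork : ⟨⟨e, e⟩, ⟨e, t⟩⟩ — no; ombre wants t, and nork wants ⟨e, e⟩.
crax : ⟨t, ⟨e, ⟨t, e⟩⟩⟩ — no; ombre wants t, and crax wants t.
glim — combines: ombre : ⟨t, ⟨t, ⟨e, e⟩⟩⟩ takes glim : t as argument, giving ⟨t, ⟨e, e⟩⟩.
jarn : e — no; ombre wants t, and jarn wants nothing (atomic).

glim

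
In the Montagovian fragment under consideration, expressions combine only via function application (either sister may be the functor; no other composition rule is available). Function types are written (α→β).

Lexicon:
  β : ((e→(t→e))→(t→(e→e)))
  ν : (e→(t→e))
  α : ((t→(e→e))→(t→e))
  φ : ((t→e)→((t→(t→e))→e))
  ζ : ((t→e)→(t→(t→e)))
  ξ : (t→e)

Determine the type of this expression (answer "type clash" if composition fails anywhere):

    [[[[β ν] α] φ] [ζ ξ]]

[β ν]: ((e→(t→e))→(t→(e→e))) applied to (e→(t→e)) yields (t→(e→e)).
[[β ν] α]: ((t→(e→e))→(t→e)) applied to (t→(e→e)) yields (t→e).
[[[β ν] α] φ]: ((t→e)→((t→(t→e))→e)) applied to (t→e) yields ((t→(t→e))→e).
[ζ ξ]: ((t→e)→(t→(t→e))) applied to (t→e) yields (t→(t→e)).
[[[[β ν] α] φ] [ζ ξ]]: ((t→(t→e))→e) applied to (t→(t→e)) yields e.

e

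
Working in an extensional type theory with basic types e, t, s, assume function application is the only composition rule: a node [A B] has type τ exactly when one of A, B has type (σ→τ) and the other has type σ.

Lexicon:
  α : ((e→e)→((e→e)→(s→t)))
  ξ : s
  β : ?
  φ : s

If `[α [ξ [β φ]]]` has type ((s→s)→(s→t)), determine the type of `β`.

At [α [ξ [β φ]]] (required: ((s→s)→(s→t))): α is ((e→e)→((e→e)→(s→t))), which is not a function with range ((s→s)→(s→t)); hence [ξ [β φ]] is the functor — type (((e→e)→((e→e)→(s→t)))→((s→s)→(s→t))).
At [ξ [β φ]] (required: (((e→e)→((e→e)→(s→t)))→((s→s)→(s→t)))): ξ is s, which is not a function with range (((e→e)→((e→e)→(s→t)))→((s→s)→(s→t))); hence [β φ] is the functor — type (s→(((e→e)→((e→e)→(s→t)))→((s→s)→(s→t)))).
At [β φ] (required: (s→(((e→e)→((e→e)→(s→t)))→((s→s)→(s→t))))): φ is s, which is not a function with range (s→(((e→e)→((e→e)→(s→t)))→((s→s)→(s→t)))); hence β is the functor — type (s→(s→(((e→e)→((e→e)→(s→t)))→((s→s)→(s→t))))).

(s→(s→(((e→e)→((e→e)→(s→t)))→((s→s)→(s→t)))))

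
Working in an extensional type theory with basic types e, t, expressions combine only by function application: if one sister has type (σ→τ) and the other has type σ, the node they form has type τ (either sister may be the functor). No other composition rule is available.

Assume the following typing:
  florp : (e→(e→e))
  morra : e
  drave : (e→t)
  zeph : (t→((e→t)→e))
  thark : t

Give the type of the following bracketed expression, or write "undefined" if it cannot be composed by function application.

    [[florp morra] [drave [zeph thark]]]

At [florp morra], florp : (e→(e→e)) takes morra : e, giving (e→e).
At [zeph thark], zeph : (t→((e→t)→e)) takes thark : t, giving ((e→t)→e).
At [drave [zeph thark]], [zeph thark] : ((e→t)→e) takes drave : (e→t), giving e.
At [[florp morra] [drave [zeph thark]]], [florp morra] : (e→e) takes [drave [zeph thark]] : e, giving e.

e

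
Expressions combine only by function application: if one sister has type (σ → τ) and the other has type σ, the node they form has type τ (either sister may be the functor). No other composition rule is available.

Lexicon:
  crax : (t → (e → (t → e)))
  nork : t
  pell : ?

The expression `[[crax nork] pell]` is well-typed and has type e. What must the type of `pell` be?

((e → (t → e)) → e)

[[crax nork] pell] is required to be e. [crax nork] : (e → (t → e)) cannot yield e as functor, so pell : ((e → (t → e)) → e).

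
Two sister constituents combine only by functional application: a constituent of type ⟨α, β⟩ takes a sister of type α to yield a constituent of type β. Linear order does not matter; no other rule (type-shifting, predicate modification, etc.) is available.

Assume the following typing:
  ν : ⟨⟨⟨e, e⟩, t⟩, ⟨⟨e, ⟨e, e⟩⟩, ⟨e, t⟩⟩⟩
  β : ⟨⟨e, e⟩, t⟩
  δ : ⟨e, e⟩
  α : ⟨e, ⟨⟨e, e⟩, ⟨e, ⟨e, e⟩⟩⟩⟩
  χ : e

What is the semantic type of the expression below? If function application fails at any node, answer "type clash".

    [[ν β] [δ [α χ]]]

[ν β] — ν of type ⟨⟨⟨e, e⟩, t⟩, ⟨⟨e, ⟨e, e⟩⟩, ⟨e, t⟩⟩⟩ combines with β of type ⟨⟨e, e⟩, t⟩: type ⟨⟨e, ⟨e, e⟩⟩, ⟨e, t⟩⟩.
[α χ] — α of type ⟨e, ⟨⟨e, e⟩, ⟨e, ⟨e, e⟩⟩⟩⟩ combines with χ of type e: type ⟨⟨e, e⟩, ⟨e, ⟨e, e⟩⟩⟩.
[δ [α χ]] — [α χ] of type ⟨⟨e, e⟩, ⟨e, ⟨e, e⟩⟩⟩ combines with δ of type ⟨e, e⟩: type ⟨e, ⟨e, e⟩⟩.
[[ν β] [δ [α χ]]] — [ν β] of type ⟨⟨e, ⟨e, e⟩⟩, ⟨e, t⟩⟩ combines with [δ [α χ]] of type ⟨e, ⟨e, e⟩⟩: type ⟨e, t⟩.

⟨e, t⟩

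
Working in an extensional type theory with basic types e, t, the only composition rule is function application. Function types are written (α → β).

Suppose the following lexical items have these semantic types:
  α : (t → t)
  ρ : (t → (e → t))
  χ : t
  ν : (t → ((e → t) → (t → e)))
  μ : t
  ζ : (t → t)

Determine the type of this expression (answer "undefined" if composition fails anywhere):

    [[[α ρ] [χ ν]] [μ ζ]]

undefined

At [α ρ]: neither (t → t) nor (t → (e → t)) can take the other as argument; the node is ill-typed.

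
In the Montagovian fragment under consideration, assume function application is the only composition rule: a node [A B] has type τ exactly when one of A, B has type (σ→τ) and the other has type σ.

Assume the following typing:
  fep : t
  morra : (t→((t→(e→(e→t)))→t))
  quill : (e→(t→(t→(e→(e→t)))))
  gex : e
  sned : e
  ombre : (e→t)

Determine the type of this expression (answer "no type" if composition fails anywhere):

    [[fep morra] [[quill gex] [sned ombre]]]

t

At [fep morra], morra : (t→((t→(e→(e→t)))→t)) takes fep : t, giving ((t→(e→(e→t)))→t).
At [quill gex], quill : (e→(t→(t→(e→(e→t))))) takes gex : e, giving (t→(t→(e→(e→t)))).
At [sned ombre], ombre : (e→t) takes sned : e, giving t.
At [[quill gex] [sned ombre]], [quill gex] : (t→(t→(e→(e→t)))) takes [sned ombre] : t, giving (t→(e→(e→t))).
At [[fep morra] [[quill gex] [sned ombre]]], [fep morra] : ((t→(e→(e→t)))→t) takes [[quill gex] [sned ombre]] : (t→(e→(e→t))), giving t.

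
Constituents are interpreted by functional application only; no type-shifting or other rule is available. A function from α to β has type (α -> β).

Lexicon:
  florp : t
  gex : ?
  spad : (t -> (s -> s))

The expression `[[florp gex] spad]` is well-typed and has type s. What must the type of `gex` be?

(t -> ((t -> (s -> s)) -> s))

For [[florp gex] spad] to have type s with spad of type (t -> (s -> s)), [florp gex] must be the function: [florp gex] : ((t -> (s -> s)) -> s).
For [florp gex] to have type ((t -> (s -> s)) -> s) with florp of type t, gex must be the function: gex : (t -> ((t -> (s -> s)) -> s)).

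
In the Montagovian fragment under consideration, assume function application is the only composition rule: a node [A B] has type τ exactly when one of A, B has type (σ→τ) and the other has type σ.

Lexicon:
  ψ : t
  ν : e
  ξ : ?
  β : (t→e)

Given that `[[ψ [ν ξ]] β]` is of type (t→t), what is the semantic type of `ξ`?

[[ψ [ν ξ]] β] must have type (t→t). The sister β has type (t→e); that is not a function onto (t→t), so [ψ [ν ξ]] must be the functor, of type ((t→e)→(t→t)).
[ψ [ν ξ]] must have type ((t→e)→(t→t)). The sister ψ has type t; that is not a function onto ((t→e)→(t→t)), so [ν ξ] must be the functor, of type (t→((t→e)→(t→t))).
[ν ξ] must have type (t→((t→e)→(t→t))). The sister ν has type e; that is not a function onto (t→((t→e)→(t→t))), so ξ must be the functor, of type (e→(t→((t→e)→(t→t)))).

(e→(t→((t→e)→(t→t))))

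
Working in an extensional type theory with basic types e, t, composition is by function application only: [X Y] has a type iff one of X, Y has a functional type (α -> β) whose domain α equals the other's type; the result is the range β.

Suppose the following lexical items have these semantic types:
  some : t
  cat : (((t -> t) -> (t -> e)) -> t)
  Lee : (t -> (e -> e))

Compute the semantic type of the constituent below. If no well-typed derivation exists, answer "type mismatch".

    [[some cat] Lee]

At [some cat]: neither t nor (((t -> t) -> (t -> e)) -> t) can take the other as argument; the node is ill-typed.

type mismatch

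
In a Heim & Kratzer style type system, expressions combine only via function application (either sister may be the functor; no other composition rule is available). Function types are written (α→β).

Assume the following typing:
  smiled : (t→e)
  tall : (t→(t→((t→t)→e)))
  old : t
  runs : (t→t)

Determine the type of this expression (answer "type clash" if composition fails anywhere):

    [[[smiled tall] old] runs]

type clash

[smiled tall]: (t→e) and (t→(t→((t→t)→e))) cannot combine by function application — type clash.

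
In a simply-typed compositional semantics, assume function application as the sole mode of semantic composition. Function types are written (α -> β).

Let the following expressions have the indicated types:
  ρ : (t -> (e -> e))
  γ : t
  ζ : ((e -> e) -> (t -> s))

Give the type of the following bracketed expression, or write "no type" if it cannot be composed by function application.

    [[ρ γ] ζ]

[ρ γ]: ρ is (t -> (e -> e)), γ is t; result (e -> e).
[[ρ γ] ζ]: ζ is ((e -> e) -> (t -> s)), [ρ γ] is (e -> e); result (t -> s).

(t -> s)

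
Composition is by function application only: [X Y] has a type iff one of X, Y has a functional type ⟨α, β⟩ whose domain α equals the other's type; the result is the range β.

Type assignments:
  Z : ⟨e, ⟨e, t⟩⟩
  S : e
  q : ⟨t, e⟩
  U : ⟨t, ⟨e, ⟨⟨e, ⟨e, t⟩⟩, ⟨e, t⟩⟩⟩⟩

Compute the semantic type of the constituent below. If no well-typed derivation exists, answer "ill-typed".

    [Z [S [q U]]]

[q U]: ⟨t, e⟩ and ⟨t, ⟨e, ⟨⟨e, ⟨e, t⟩⟩, ⟨e, t⟩⟩⟩⟩ cannot combine by function application — type clash.

ill-typed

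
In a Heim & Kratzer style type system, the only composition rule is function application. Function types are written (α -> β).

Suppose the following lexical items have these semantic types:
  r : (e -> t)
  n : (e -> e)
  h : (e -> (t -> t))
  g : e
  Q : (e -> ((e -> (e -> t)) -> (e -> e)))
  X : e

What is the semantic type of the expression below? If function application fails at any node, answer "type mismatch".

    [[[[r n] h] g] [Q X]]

type mismatch

At [r n]: neither (e -> t) nor (e -> e) can take the other as argument; the node is ill-typed.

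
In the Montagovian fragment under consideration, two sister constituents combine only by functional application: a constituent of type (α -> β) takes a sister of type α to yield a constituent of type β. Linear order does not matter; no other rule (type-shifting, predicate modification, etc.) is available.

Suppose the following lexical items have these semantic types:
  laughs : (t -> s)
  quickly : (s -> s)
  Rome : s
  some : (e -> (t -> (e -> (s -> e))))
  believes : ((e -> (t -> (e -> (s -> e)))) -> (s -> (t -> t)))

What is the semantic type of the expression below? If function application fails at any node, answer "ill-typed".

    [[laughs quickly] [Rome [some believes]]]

ill-typed

[laughs quickly]: (t -> s) with (s -> s) — neither is a function whose domain matches the other; composition fails here.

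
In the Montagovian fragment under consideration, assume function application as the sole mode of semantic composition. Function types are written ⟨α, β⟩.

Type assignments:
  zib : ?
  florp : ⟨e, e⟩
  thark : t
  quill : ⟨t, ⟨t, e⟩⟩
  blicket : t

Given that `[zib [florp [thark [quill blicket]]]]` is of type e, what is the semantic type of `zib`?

⟨e, e⟩

At [zib [florp [thark [quill blicket]]]] (required: e): [florp [thark [quill blicket]]] is e, which is not a function with range e; hence zib is the functor — type ⟨e, e⟩.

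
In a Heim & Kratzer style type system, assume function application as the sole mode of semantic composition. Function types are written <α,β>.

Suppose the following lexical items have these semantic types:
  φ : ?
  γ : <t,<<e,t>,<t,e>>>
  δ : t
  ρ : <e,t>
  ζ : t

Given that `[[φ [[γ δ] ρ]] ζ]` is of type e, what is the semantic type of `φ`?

<<t,e>,<t,e>>

At [[φ [[γ δ] ρ]] ζ] (required: e): ζ is t, which is not a function with range e; hence [φ [[γ δ] ρ]] is the functor — type <t,e>.
At [φ [[γ δ] ρ]] (required: <t,e>): [[γ δ] ρ] is <t,e>, which is not a function with range <t,e>; hence φ is the functor — type <<t,e>,<t,e>>.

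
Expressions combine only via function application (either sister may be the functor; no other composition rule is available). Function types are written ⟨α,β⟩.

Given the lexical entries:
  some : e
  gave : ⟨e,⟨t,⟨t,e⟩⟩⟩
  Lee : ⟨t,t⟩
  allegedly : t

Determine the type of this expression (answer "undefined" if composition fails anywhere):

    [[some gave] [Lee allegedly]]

⟨t,e⟩

[some gave] — gave of type ⟨e,⟨t,⟨t,e⟩⟩⟩ combines with some of type e: type ⟨t,⟨t,e⟩⟩.
[Lee allegedly] — Lee of type ⟨t,t⟩ combines with allegedly of type t: type t.
[[some gave] [Lee allegedly]] — [some gave] of type ⟨t,⟨t,e⟩⟩ combines with [Lee allegedly] of type t: type ⟨t,e⟩.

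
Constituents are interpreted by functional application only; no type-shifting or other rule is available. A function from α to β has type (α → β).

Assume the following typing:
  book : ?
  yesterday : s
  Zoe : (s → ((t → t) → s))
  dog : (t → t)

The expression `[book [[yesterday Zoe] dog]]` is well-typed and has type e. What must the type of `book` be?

(s → e)

[book [[yesterday Zoe] dog]] must have type e. The sister [[yesterday Zoe] dog] has type s; that is not a function onto e, so book must be the functor, of type (s → e).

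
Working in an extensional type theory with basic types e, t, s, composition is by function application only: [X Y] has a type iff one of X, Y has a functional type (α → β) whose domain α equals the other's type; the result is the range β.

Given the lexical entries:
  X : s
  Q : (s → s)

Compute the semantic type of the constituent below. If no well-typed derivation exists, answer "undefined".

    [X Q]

[X Q]: functor Q : (s → s), argument X : s; result s.

s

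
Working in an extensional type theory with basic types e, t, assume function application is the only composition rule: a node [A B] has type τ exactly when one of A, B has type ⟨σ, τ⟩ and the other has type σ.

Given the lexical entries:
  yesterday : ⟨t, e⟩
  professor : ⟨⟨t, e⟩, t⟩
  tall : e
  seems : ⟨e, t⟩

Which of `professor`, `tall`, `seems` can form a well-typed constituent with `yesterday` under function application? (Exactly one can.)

professor

professor — combines: professor : ⟨⟨t, e⟩, t⟩ takes yesterday : ⟨t, e⟩ as argument, giving t.
tall : e — does not combine with yesterday.
seems : ⟨e, t⟩ — does not combine with yesterday.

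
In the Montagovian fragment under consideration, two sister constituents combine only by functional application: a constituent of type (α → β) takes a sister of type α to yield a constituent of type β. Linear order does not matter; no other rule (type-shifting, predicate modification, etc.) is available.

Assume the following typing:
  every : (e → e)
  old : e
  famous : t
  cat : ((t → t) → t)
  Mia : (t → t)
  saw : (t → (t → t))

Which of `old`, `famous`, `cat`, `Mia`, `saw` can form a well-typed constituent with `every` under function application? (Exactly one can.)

old — combines: every : (e → e) takes old : e as argument, giving e.
famous : t — every needs e; famous needs nothing (atomic); neither fits.
cat : ((t → t) → t) — every needs e; cat needs (t → t); neither fits.
Mia : (t → t) — every needs e; Mia needs t; neither fits.
saw : (t → (t → t)) — every needs e; saw needs t; neither fits.

old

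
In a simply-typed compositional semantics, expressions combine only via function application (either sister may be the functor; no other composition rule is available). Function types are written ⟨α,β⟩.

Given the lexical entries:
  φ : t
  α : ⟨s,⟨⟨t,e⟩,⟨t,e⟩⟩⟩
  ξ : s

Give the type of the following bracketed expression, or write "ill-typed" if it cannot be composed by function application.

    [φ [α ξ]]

At [α ξ], α : ⟨s,⟨⟨t,e⟩,⟨t,e⟩⟩⟩ takes ξ : s, giving ⟨⟨t,e⟩,⟨t,e⟩⟩.
At [φ [α ξ]]: neither t nor ⟨⟨t,e⟩,⟨t,e⟩⟩ can take the other as argument; the node is ill-typed.

ill-typed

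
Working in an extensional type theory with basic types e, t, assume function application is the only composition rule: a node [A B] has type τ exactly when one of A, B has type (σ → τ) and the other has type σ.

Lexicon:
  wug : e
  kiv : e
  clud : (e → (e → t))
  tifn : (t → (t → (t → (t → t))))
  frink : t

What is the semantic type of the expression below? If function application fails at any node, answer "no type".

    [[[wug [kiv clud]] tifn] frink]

(t → (t → t))

[kiv clud]: clud is (e → (e → t)), kiv is e; result (e → t).
[wug [kiv clud]]: [kiv clud] is (e → t), wug is e; result t.
[[wug [kiv clud]] tifn]: tifn is (t → (t → (t → (t → t)))), [wug [kiv clud]] is t; result (t → (t → (t → t))).
[[[wug [kiv clud]] tifn] frink]: [[wug [kiv clud]] tifn] is (t → (t → (t → t))), frink is t; result (t → (t → t)).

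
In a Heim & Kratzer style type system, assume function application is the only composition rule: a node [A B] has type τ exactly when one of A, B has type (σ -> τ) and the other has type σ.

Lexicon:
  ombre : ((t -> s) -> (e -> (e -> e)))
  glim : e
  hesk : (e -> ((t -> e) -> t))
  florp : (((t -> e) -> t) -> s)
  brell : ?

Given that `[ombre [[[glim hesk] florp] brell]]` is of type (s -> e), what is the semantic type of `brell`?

For [ombre [[[glim hesk] florp] brell]] to have type (s -> e) with ombre of type ((t -> s) -> (e -> (e -> e))), [[[glim hesk] florp] brell] must be the function: [[[glim hesk] florp] brell] : (((t -> s) -> (e -> (e -> e))) -> (s -> e)).
For [[[glim hesk] florp] brell] to have type (((t -> s) -> (e -> (e -> e))) -> (s -> e)) with [[glim hesk] florp] of type s, brell must be the function: brell : (s -> (((t -> s) -> (e -> (e -> e))) -> (s -> e))).

(s -> (((t -> s) -> (e -> (e -> e))) -> (s -> e)))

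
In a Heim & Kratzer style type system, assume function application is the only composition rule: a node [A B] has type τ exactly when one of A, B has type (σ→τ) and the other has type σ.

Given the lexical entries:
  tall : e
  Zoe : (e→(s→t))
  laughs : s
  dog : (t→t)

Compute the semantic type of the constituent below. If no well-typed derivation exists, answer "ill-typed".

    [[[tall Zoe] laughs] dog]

[tall Zoe]: functor Zoe : (e→(s→t)), argument tall : e; result (s→t).
[[tall Zoe] laughs]: functor [tall Zoe] : (s→t), argument laughs : s; result t.
[[[tall Zoe] laughs] dog]: functor dog : (t→t), argument [[tall Zoe] laughs] : t; result t.

t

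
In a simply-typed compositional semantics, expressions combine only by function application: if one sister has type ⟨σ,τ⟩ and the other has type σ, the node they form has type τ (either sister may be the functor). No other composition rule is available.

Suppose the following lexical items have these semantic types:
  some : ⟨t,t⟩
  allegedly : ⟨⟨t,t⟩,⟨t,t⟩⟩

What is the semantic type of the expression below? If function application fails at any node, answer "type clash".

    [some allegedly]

⟨t,t⟩

[some allegedly]: allegedly is ⟨⟨t,t⟩,⟨t,t⟩⟩, some is ⟨t,t⟩; result ⟨t,t⟩.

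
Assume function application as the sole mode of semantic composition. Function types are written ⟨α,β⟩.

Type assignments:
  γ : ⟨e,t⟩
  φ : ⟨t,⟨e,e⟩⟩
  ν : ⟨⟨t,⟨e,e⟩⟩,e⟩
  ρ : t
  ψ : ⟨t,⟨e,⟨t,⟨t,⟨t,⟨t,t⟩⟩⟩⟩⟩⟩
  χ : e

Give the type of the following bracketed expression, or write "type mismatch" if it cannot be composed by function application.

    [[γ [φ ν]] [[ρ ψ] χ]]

[φ ν] — ν of type ⟨⟨t,⟨e,e⟩⟩,e⟩ combines with φ of type ⟨t,⟨e,e⟩⟩: type e.
[γ [φ ν]] — γ of type ⟨e,t⟩ combines with [φ ν] of type e: type t.
[ρ ψ] — ψ of type ⟨t,⟨e,⟨t,⟨t,⟨t,⟨t,t⟩⟩⟩⟩⟩⟩ combines with ρ of type t: type ⟨e,⟨t,⟨t,⟨t,⟨t,t⟩⟩⟩⟩⟩.
[[ρ ψ] χ] — [ρ ψ] of type ⟨e,⟨t,⟨t,⟨t,⟨t,t⟩⟩⟩⟩⟩ combines with χ of type e: type ⟨t,⟨t,⟨t,⟨t,t⟩⟩⟩⟩.
[[γ [φ ν]] [[ρ ψ] χ]] — [[ρ ψ] χ] of type ⟨t,⟨t,⟨t,⟨t,t⟩⟩⟩⟩ combines with [γ [φ ν]] of type t: type ⟨t,⟨t,⟨t,t⟩⟩⟩.

⟨t,⟨t,⟨t,t⟩⟩⟩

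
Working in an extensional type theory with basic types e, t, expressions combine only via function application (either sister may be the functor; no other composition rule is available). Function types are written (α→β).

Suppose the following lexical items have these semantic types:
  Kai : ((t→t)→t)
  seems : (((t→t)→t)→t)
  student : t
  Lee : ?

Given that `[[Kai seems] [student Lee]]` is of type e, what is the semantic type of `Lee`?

[[Kai seems] [student Lee]] must have type e. The sister [Kai seems] has type t; that is not a function onto e, so [student Lee] must be the functor, of type (t→e).
[student Lee] must have type (t→e). The sister student has type t; that is not a function onto (t→e), so Lee must be the functor, of type (t→(t→e)).

(t→(t→e))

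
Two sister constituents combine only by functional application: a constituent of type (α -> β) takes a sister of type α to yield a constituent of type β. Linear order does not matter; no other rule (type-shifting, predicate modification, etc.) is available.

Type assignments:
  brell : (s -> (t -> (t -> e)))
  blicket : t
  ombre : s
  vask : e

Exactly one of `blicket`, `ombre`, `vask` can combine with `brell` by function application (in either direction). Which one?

blicket : t — neither side's domain matches the other.
ombre — combines: brell : (s -> (t -> (t -> e))) takes ombre : s as argument, giving (t -> (t -> e)).
vask : e — neither side's domain matches the other.

ombre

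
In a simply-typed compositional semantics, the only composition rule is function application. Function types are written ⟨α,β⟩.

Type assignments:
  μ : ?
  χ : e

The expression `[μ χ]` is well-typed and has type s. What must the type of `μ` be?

⟨e,s⟩

[μ χ] is required to be s. χ : e cannot yield s as functor, so μ : ⟨e,s⟩.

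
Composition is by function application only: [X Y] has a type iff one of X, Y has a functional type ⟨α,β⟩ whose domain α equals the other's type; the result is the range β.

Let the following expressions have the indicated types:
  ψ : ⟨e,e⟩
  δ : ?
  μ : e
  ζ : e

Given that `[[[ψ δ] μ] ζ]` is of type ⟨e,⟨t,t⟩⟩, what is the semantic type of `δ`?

⟨⟨e,e⟩,⟨e,⟨e,⟨e,⟨t,t⟩⟩⟩⟩⟩

[[[ψ δ] μ] ζ] must have type ⟨e,⟨t,t⟩⟩. The sister ζ has type e; that is not a function onto ⟨e,⟨t,t⟩⟩, so [[ψ δ] μ] must be the functor, of type ⟨e,⟨e,⟨t,t⟩⟩⟩.
[[ψ δ] μ] must have type ⟨e,⟨e,⟨t,t⟩⟩⟩. The sister μ has type e; that is not a function onto ⟨e,⟨e,⟨t,t⟩⟩⟩, so [ψ δ] must be the functor, of type ⟨e,⟨e,⟨e,⟨t,t⟩⟩⟩⟩.
[ψ δ] must have type ⟨e,⟨e,⟨e,⟨t,t⟩⟩⟩⟩. The sister ψ has type ⟨e,e⟩; that is not a function onto ⟨e,⟨e,⟨e,⟨t,t⟩⟩⟩⟩, so δ must be the functor, of type ⟨⟨e,e⟩,⟨e,⟨e,⟨e,⟨t,t⟩⟩⟩⟩⟩.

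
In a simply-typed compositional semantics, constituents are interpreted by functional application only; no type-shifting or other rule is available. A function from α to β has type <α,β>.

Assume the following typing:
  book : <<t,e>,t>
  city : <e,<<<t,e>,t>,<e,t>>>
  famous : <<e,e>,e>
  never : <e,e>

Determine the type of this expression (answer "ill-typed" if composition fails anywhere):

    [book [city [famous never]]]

At [famous never], famous : <<e,e>,e> takes never : <e,e>, giving e.
At [city [famous never]], city : <e,<<<t,e>,t>,<e,t>>> takes [famous never] : e, giving <<<t,e>,t>,<e,t>>.
At [book [city [famous never]]], [city [famous never]] : <<<t,e>,t>,<e,t>> takes book : <<t,e>,t>, giving <e,t>.

<e,t>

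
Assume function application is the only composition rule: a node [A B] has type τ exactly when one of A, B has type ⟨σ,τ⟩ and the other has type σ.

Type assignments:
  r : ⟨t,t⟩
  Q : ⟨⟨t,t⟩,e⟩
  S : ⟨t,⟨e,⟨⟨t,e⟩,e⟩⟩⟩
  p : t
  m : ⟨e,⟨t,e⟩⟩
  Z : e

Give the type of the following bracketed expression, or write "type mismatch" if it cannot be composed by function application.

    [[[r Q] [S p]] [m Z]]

[r Q]: ⟨⟨t,t⟩,e⟩ applied to ⟨t,t⟩ yields e.
[S p]: ⟨t,⟨e,⟨⟨t,e⟩,e⟩⟩⟩ applied to t yields ⟨e,⟨⟨t,e⟩,e⟩⟩.
[[r Q] [S p]]: ⟨e,⟨⟨t,e⟩,e⟩⟩ applied to e yields ⟨⟨t,e⟩,e⟩.
[m Z]: ⟨e,⟨t,e⟩⟩ applied to e yields ⟨t,e⟩.
[[[r Q] [S p]] [m Z]]: ⟨⟨t,e⟩,e⟩ applied to ⟨t,e⟩ yields e.

e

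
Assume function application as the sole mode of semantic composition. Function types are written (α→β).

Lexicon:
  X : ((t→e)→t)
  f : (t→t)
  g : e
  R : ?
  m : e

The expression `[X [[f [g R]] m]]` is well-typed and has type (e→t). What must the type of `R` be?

[X [[f [g R]] m]] is required to be (e→t). X : ((t→e)→t) cannot yield (e→t) as functor, so [[f [g R]] m] : (((t→e)→t)→(e→t)).
[[f [g R]] m] is required to be (((t→e)→t)→(e→t)). m : e cannot yield (((t→e)→t)→(e→t)) as functor, so [f [g R]] : (e→(((t→e)→t)→(e→t))).
[f [g R]] is required to be (e→(((t→e)→t)→(e→t))). f : (t→t) cannot yield (e→(((t→e)→t)→(e→t))) as functor, so [g R] : ((t→t)→(e→(((t→e)→t)→(e→t)))).
[g R] is required to be ((t→t)→(e→(((t→e)→t)→(e→t)))). g : e cannot yield ((t→t)→(e→(((t→e)→t)→(e→t)))) as functor, so R : (e→((t→t)→(e→(((t→e)→t)→(e→t))))).

(e→((t→t)→(e→(((t→e)→t)→(e→t)))))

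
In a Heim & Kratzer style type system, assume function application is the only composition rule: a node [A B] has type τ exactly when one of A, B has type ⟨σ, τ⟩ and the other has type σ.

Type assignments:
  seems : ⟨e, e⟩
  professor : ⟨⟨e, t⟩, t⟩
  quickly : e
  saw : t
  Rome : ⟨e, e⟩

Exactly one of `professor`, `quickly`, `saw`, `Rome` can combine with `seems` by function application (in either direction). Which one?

quickly

professor : ⟨⟨e, t⟩, t⟩ — neither side's domain matches the other.
quickly — combines: seems : ⟨e, e⟩ takes quickly : e as argument, giving e.
saw : t — neither side's domain matches the other.
Rome : ⟨e, e⟩ — neither side's domain matches the other.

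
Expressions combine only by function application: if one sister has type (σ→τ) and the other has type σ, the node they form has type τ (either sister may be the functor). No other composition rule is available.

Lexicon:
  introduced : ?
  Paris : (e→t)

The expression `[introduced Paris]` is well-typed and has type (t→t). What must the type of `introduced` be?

[introduced Paris] must have type (t→t). The sister Paris has type (e→t); that is not a function onto (t→t), so introduced must be the functor, of type ((e→t)→(t→t)).

((e→t)→(t→t))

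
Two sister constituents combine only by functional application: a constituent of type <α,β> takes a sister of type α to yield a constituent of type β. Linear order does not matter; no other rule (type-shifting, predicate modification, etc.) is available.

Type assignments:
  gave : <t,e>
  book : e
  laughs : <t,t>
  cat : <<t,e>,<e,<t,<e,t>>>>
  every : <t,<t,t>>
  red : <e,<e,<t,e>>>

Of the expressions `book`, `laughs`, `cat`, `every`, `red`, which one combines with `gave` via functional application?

cat

book : e — neither side's domain matches the other.
laughs : <t,t> — neither side's domain matches the other.
cat — combines: cat : <<t,e>,<e,<t,<e,t>>>> takes gave : <t,e> as argument, giving <e,<t,<e,t>>>.
every : <t,<t,t>> — neither side's domain matches the other.
red : <e,<e,<t,e>>> — neither side's domain matches the other.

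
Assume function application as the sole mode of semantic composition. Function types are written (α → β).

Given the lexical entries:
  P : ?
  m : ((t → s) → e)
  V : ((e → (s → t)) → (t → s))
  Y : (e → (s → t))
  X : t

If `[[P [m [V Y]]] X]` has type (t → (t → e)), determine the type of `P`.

(e → (t → (t → (t → e))))

[[P [m [V Y]]] X] is required to be (t → (t → e)). X : t cannot yield (t → (t → e)) as functor, so [P [m [V Y]]] : (t → (t → (t → e))).
[P [m [V Y]]] is required to be (t → (t → (t → e))). [m [V Y]] : e cannot yield (t → (t → (t → e))) as functor, so P : (e → (t → (t → (t → e)))).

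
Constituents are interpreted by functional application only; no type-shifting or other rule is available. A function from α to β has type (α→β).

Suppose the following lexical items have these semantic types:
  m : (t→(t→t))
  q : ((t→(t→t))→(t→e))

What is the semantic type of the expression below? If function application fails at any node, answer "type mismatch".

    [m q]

(t→e)

[m q]: q is ((t→(t→t))→(t→e)), m is (t→(t→t)); result (t→e).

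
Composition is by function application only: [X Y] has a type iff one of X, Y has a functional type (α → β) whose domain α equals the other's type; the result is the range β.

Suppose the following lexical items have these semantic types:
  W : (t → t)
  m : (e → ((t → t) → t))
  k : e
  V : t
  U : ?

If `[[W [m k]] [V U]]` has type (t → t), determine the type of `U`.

[[W [m k]] [V U]] is required to be (t → t). [W [m k]] : t cannot yield (t → t) as functor, so [V U] : (t → (t → t)).
[V U] is required to be (t → (t → t)). V : t cannot yield (t → (t → t)) as functor, so U : (t → (t → (t → t))).

(t → (t → (t → t)))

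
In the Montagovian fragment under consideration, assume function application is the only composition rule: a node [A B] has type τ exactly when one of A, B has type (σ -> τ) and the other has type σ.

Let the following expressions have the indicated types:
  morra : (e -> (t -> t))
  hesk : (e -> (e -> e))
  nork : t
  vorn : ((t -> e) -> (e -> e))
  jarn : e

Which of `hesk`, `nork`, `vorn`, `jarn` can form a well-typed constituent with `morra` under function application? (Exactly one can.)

jarn

hesk : (e -> (e -> e)) — neither side's domain matches the other.
nork : t — neither side's domain matches the other.
vorn : ((t -> e) -> (e -> e)) — neither side's domain matches the other.
jarn — combines: morra : (e -> (t -> t)) takes jarn : e as argument, giving (t -> t).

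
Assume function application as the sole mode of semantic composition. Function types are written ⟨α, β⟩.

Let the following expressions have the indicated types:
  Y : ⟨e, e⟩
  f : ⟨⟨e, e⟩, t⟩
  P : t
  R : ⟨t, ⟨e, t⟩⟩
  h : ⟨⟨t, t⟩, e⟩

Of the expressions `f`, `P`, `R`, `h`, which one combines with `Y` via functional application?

f

f — combines: f : ⟨⟨e, e⟩, t⟩ takes Y : ⟨e, e⟩ as argument, giving t.
P : t — does not combine with Y.
R : ⟨t, ⟨e, t⟩⟩ — does not combine with Y.
h : ⟨⟨t, t⟩, e⟩ — does not combine with Y.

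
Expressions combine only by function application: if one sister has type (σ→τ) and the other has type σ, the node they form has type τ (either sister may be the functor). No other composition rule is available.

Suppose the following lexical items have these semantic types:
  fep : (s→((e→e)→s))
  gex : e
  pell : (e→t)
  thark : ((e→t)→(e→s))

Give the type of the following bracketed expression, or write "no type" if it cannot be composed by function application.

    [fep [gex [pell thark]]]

[pell thark]: functor thark : ((e→t)→(e→s)), argument pell : (e→t); result (e→s).
[gex [pell thark]]: functor [pell thark] : (e→s), argument gex : e; result s.
[fep [gex [pell thark]]]: functor fep : (s→((e→e)→s)), argument [gex [pell thark]] : s; result ((e→e)→s).

((e→e)→s)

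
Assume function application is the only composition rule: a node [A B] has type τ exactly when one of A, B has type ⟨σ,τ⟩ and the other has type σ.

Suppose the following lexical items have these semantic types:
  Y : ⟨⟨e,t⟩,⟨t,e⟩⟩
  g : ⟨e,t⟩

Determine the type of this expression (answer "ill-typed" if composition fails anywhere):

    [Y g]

⟨t,e⟩

At [Y g], Y : ⟨⟨e,t⟩,⟨t,e⟩⟩ takes g : ⟨e,t⟩, giving ⟨t,e⟩.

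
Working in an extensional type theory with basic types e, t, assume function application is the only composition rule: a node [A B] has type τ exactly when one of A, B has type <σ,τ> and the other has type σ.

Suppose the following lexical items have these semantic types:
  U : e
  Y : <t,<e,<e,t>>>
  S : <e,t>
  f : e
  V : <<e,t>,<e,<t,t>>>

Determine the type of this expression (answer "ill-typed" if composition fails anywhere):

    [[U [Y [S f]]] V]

[S f] — S of type <e,t> combines with f of type e: type t.
[Y [S f]] — Y of type <t,<e,<e,t>>> combines with [S f] of type t: type <e,<e,t>>.
[U [Y [S f]]] — [Y [S f]] of type <e,<e,t>> combines with U of type e: type <e,t>.
[[U [Y [S f]]] V] — V of type <<e,t>,<e,<t,t>>> combines with [U [Y [S f]]] of type <e,t>: type <e,<t,t>>.

<e,<t,t>>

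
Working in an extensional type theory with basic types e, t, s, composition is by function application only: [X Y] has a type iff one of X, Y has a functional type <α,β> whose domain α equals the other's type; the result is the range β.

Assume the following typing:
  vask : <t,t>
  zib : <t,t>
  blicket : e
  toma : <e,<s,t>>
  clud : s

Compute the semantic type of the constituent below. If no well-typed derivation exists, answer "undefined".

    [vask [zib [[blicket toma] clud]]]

[blicket toma]: <e,<s,t>> applied to e yields <s,t>.
[[blicket toma] clud]: <s,t> applied to s yields t.
[zib [[blicket toma] clud]]: <t,t> applied to t yields t.
[vask [zib [[blicket toma] clud]]]: <t,t> applied to t yields t.

t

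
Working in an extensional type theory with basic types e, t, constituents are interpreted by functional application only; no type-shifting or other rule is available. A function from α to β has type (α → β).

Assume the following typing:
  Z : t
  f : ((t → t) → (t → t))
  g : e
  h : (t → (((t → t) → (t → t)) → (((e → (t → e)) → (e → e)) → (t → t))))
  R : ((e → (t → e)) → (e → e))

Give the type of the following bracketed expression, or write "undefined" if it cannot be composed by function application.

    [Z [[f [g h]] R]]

[g h]: e and (t → (((t → t) → (t → t)) → (((e → (t → e)) → (e → e)) → (t → t)))) cannot combine by function application — type clash.

undefined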